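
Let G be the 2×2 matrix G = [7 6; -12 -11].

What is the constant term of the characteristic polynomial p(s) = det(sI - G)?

-5

p(0) = det(0·I − G) = det(−G) = (−1)^2·det(G).
det(G) = -5, so p(0) = -5.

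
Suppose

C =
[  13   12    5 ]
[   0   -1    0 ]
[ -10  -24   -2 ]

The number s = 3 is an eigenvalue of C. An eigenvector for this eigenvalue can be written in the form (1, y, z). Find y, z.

0, -2

We need (C - 3I)v = 0.
C - 3I = [[10, 12, 5], [0, -4, 0], [-10, -24, -5]].
Row 1: (10)·1 + (12)·y + (5)·z = 0
Row 2: (0)·1 + (-4)·y + (0)·z = 0
Row 3: (-10)·1 + (-24)·y + (-5)·z = 0
Solving gives y = 0, z = -2.
Check: C·(1, 0, -2) = (3, 0, -6) = 3·(1, 0, -2).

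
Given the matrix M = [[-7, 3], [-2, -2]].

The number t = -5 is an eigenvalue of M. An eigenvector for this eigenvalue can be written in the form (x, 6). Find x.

9

We need (M + 5I)v = 0.
M + 5I = [[-2, 3], [-2, 3]].
Row 1: (-2)·x + (3)·6 = 0
Row 2: (-2)·x + (3)·6 = 0
Solving gives x = 9.
Check: M·(9, 6) = (-45, -30) = -5·(9, 6).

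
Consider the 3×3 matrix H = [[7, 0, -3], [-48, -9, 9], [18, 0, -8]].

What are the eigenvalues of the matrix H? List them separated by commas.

-9, -2, 1

Set up det(lambda·I - H) = 0.
Expanding the 3×3 determinant: p(lambda) = lambda^3 + 10·lambda^2 + 7·lambda - 18.
Rational-root test: lambda = 1 gives p(1) = 0.
Factor out (lambda - 1): p(lambda) = (lambda - 1)·(lambda^2 + 11·lambda + 18).
The quadratic factors as (lambda + 9)·(lambda + 2).
Eigenvalues: -9, -2, 1.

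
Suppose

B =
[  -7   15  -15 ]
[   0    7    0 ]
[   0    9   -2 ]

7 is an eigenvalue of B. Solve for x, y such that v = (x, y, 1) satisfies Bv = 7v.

0, 1

We need (B - 7I)v = 0.
B - 7I = [[-14, 15, -15], [0, 0, 0], [0, 9, -9]].
Row 1: (-14)·x + (15)·y + (-15)·1 = 0
Row 2: (0)·x + (0)·y + (0)·1 = 0
Row 3: (0)·x + (9)·y + (-9)·1 = 0
Solving gives x = 0, y = 1.
Check: B·(0, 1, 1) = (0, 7, 7) = 7·(0, 1, 1).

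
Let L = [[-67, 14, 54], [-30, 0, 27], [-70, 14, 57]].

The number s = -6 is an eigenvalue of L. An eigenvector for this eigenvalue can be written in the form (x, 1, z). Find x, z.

2, 2

We need (L + 6I)v = 0.
L + 6I = [[-61, 14, 54], [-30, 6, 27], [-70, 14, 63]].
Row 1: (-61)·x + (14)·1 + (54)·z = 0
Row 2: (-30)·x + (6)·1 + (27)·z = 0
Row 3: (-70)·x + (14)·1 + (63)·z = 0
Solving gives x = 2, z = 2.
Check: L·(2, 1, 2) = (-12, -6, -12) = -6·(2, 1, 2).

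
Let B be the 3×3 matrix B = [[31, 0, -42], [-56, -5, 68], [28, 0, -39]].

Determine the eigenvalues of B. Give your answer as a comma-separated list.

-11, -5, 3

Compute the characteristic polynomial p(r) = det(rI - B).
Cofactor expansion gives p(r) = r^3 + 13r^2 + 7r - 165.
Try r = 3: p(3) = 0, so 3 is a root.
Factor out (r - 3): p(r) = (r - 3)·(r^2 + 16r + 55).
The quadratic factors as (r + 11)·(r + 5).
Eigenvalues: -11, -5, 3.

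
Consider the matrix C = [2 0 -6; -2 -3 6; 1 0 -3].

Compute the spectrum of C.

Compute the characteristic polynomial p(s) = det(sI - C).
Expanding the 3×3 determinant: p(s) = s^3 + 4s^2 + 3s.
Since p(-1) = 0, s = -1 is a root.
Dividing by (s + 1) leaves s^2 + 3s.
The quadratic factors as (s + 3)·s.
Eigenvalues: -3, -1, 0.

-3, -1, 0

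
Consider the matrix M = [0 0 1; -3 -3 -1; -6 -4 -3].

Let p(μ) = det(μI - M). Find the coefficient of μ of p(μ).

11

p(μ) = μ^3 + 6μ^2 + 11μ + 6.
The coefficient of μ is 11.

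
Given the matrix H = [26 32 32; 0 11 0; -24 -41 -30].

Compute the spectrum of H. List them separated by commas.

-6, 2, 11

Compute the characteristic polynomial p(s) = det(sI - H).
Cofactor expansion gives p(s) = s^3 - 7s^2 - 56s + 132.
Rational-root test: s = -6 gives p(-6) = 0.
Dividing by (s + 6) leaves s^2 - 13s + 22.
The quadratic factors as (s - 2)·(s - 11).
Eigenvalues: -6, 2, 11.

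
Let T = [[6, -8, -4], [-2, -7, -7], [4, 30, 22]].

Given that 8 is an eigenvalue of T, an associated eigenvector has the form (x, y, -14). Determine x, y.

We need (T - 8I)v = 0.
T - 8I = [[-2, -8, -4], [-2, -15, -7], [4, 30, 14]].
Row 1: (-2)·x + (-8)·y + (-4)·-14 = 0
Row 2: (-2)·x + (-15)·y + (-7)·-14 = 0
Row 3: (4)·x + (30)·y + (14)·-14 = 0
Solving gives x = 4, y = 6.
Check: T·(4, 6, -14) = (32, 48, -112) = 8·(4, 6, -14).

4, 6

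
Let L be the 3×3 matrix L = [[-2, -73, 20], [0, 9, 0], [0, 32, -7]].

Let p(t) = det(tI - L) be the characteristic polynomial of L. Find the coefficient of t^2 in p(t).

The coefficient of t^2 of det(tI - L) is −trace(L).
trace(L) = (-2) + (9) + (-7) = 0, so the coefficient is 0.

0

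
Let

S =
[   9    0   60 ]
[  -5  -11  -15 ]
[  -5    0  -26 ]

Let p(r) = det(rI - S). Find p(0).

726

p(0) = det(0·I − S) = det(−S) = (−1)^3·det(S).
det(S) = -726, so p(0) = 726.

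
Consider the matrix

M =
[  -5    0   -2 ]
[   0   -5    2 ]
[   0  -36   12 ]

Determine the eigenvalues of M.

-5, 3, 4

Set up det(rI - M) = 0.
Expanding along the first row, p(r) = r^3 - 2r^2 - 23r + 60.
Try r = 3: p(3) = 0, so 3 is a root.
Factor out (r - 3): p(r) = (r - 3)·(r^2 + r - 20).
The quadratic factors as (r + 5)·(r - 4).
Eigenvalues: -5, 3, 4.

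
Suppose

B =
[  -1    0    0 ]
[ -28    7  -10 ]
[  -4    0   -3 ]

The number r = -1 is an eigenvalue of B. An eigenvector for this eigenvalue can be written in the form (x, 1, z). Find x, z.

We need (B + 1I)v = 0.
B + 1I = [[0, 0, 0], [-28, 8, -10], [-4, 0, -2]].
Row 1: (0)·x + (0)·1 + (0)·z = 0
Row 2: (-28)·x + (8)·1 + (-10)·z = 0
Row 3: (-4)·x + (0)·1 + (-2)·z = 0
Solving gives x = 1, z = -2.
Check: B·(1, 1, -2) = (-1, -1, 2) = -1·(1, 1, -2).

1, -2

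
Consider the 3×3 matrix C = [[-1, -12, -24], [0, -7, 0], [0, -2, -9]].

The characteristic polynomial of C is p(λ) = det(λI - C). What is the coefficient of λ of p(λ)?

79

p(λ) = λ^3 + 17λ^2 + 79λ + 63.
The coefficient of λ is 79.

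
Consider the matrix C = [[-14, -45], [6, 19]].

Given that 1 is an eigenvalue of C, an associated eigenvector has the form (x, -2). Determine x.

6

We need (C - 1I)v = 0.
C - 1I = [[-15, -45], [6, 18]].
Row 1: (-15)·x + (-45)·-2 = 0
Row 2: (6)·x + (18)·-2 = 0
Solving gives x = 6.
Check: C·(6, -2) = (6, -2) = 1·(6, -2).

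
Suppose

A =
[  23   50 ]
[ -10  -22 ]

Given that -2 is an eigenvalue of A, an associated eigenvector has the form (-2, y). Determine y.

1

We need (A + 2I)v = 0.
A + 2I = [[25, 50], [-10, -20]].
Row 1: (25)·-2 + (50)·y = 0
Row 2: (-10)·-2 + (-20)·y = 0
Solving gives y = 1.
Check: A·(-2, 1) = (4, -2) = -2·(-2, 1).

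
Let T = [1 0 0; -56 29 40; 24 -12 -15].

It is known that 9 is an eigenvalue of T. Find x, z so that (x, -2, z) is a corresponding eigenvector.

We need (T - 9I)v = 0.
T - 9I = [[-8, 0, 0], [-56, 20, 40], [24, -12, -24]].
Row 1: (-8)·x + (0)·-2 + (0)·z = 0
Row 2: (-56)·x + (20)·-2 + (40)·z = 0
Row 3: (24)·x + (-12)·-2 + (-24)·z = 0
Solving gives x = 0, z = 1.
Check: T·(0, -2, 1) = (0, -18, 9) = 9·(0, -2, 1).

0, 1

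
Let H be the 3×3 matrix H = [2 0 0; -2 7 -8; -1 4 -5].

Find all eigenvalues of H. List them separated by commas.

-1, 2, 3

Set up det(sI - H) = 0.
Expanding the 3×3 determinant: p(s) = s^3 - 4s^2 + s + 6.
Since p(-1) = 0, s = -1 is a root.
Dividing by (s + 1) leaves s^2 - 5s + 6.
The quadratic factors as (s - 2)·(s - 3).
Eigenvalues: -1, 2, 3.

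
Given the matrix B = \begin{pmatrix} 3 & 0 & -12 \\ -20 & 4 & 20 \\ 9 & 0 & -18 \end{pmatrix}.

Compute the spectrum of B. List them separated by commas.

The characteristic polynomial is p(λ) = det(λI - B).
Expanding along the first row, p(λ) = λ^3 + 11λ^2 - 6λ - 216.
Try λ = 4: p(4) = 0, so 4 is a root.
Dividing by (λ - 4) leaves λ^2 + 15λ + 54.
The quadratic factors as (λ + 9)·(λ + 6).
Eigenvalues: -9, -6, 4.

-9, -6, 4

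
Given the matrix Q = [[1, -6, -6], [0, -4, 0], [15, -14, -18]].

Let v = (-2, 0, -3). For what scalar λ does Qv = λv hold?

-8

Compute Qv: Q·(-2, 0, -3) = (16, 0, 24).
Since Qv = λv, compare component 1: 16 = λ·-2, so λ = -8.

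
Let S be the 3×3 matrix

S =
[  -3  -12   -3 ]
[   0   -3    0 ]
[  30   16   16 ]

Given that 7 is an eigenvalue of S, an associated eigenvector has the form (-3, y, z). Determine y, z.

0, 10

We need (S - 7I)v = 0.
S - 7I = [[-10, -12, -3], [0, -10, 0], [30, 16, 9]].
Row 1: (-10)·-3 + (-12)·y + (-3)·z = 0
Row 2: (0)·-3 + (-10)·y + (0)·z = 0
Row 3: (30)·-3 + (16)·y + (9)·z = 0
Solving gives y = 0, z = 10.
Check: S·(-3, 0, 10) = (-21, 0, 70) = 7·(-3, 0, 10).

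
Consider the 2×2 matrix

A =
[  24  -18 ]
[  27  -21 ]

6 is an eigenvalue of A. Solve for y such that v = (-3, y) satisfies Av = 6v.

-3

We need (A - 6I)v = 0.
A - 6I = [[18, -18], [27, -27]].
Row 1: (18)·-3 + (-18)·y = 0
Row 2: (27)·-3 + (-27)·y = 0
Solving gives y = -3.
Check: A·(-3, -3) = (-18, -18) = 6·(-3, -3).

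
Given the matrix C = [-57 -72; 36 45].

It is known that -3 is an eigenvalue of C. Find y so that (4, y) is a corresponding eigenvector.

We need (C + 3I)v = 0.
C + 3I = [[-54, -72], [36, 48]].
Row 1: (-54)·4 + (-72)·y = 0
Row 2: (36)·4 + (48)·y = 0
Solving gives y = -3.
Check: C·(4, -3) = (-12, 9) = -3·(4, -3).

-3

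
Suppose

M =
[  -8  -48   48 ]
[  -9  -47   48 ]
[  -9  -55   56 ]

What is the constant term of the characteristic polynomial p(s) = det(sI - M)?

64

p(0) = det(0·I − M) = det(−M) = (−1)^3·det(M).
det(M) = -64, so p(0) = 64.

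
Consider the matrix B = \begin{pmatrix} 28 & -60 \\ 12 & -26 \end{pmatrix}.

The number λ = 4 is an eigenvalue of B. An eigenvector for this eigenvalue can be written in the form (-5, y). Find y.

-2

We need (B - 4I)v = 0.
B - 4I = [[24, -60], [12, -30]].
Row 1: (24)·-5 + (-60)·y = 0
Row 2: (12)·-5 + (-30)·y = 0
Solving gives y = -2.
Check: B·(-5, -2) = (-20, -8) = 4·(-5, -2).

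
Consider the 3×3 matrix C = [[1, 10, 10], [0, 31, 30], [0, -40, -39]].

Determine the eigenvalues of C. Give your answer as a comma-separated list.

The characteristic polynomial is p(λ) = det(λI - C).
Expanding along the first row, p(λ) = λ^3 + 7λ^2 - 17λ + 9.
Since p(-9) = 0, λ = -9 is a root.
Factor out (λ + 9): p(λ) = (λ + 9)·(λ^2 - 2λ + 1).
The quadratic factor is (λ - 1)^2.
Eigenvalues: -9, 1, 1.

-9, 1, 1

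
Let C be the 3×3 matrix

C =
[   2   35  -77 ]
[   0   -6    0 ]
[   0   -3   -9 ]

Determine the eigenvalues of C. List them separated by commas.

Compute the characteristic polynomial p(μ) = det(μI - C).
Expanding the 3×3 determinant: p(μ) = μ^3 + 13μ^2 + 24μ - 108.
Since p(-9) = 0, μ = -9 is a root.
Dividing by (μ + 9) leaves μ^2 + 4μ - 12.
The quadratic factors as (μ + 6)·(μ - 2).
Eigenvalues: -9, -6, 2.

-9, -6, 2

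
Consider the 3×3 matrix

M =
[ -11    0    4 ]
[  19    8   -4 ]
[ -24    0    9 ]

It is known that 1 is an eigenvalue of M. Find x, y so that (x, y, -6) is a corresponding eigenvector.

-2, 2

We need (M - 1I)v = 0.
M - 1I = [[-12, 0, 4], [19, 7, -4], [-24, 0, 8]].
Row 1: (-12)·x + (0)·y + (4)·-6 = 0
Row 2: (19)·x + (7)·y + (-4)·-6 = 0
Row 3: (-24)·x + (0)·y + (8)·-6 = 0
Solving gives x = -2, y = 2.
Check: M·(-2, 2, -6) = (-2, 2, -6) = 1·(-2, 2, -6).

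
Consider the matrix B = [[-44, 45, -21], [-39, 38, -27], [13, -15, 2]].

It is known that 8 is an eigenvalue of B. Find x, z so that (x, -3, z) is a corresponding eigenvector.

-3, 1

We need (B - 8I)v = 0.
B - 8I = [[-52, 45, -21], [-39, 30, -27], [13, -15, -6]].
Row 1: (-52)·x + (45)·-3 + (-21)·z = 0
Row 2: (-39)·x + (30)·-3 + (-27)·z = 0
Row 3: (13)·x + (-15)·-3 + (-6)·z = 0
Solving gives x = -3, z = 1.
Check: B·(-3, -3, 1) = (-24, -24, 8) = 8·(-3, -3, 1).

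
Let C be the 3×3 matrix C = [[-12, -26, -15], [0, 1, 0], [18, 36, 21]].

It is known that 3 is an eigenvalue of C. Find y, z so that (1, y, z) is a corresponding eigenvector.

0, -1

We need (C - 3I)v = 0.
C - 3I = [[-15, -26, -15], [0, -2, 0], [18, 36, 18]].
Row 1: (-15)·1 + (-26)·y + (-15)·z = 0
Row 2: (0)·1 + (-2)·y + (0)·z = 0
Row 3: (18)·1 + (36)·y + (18)·z = 0
Solving gives y = 0, z = -1.
Check: C·(1, 0, -1) = (3, 0, -3) = 3·(1, 0, -1).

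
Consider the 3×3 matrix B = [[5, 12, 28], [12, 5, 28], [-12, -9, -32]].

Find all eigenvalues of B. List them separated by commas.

Set up det(λI - B) = 0.
Cofactor expansion gives p(λ) = λ^3 + 22λ^2 + 149λ + 308.
Try λ = -7: p(-7) = 0, so -7 is a root.
Factor out (λ + 7): p(λ) = (λ + 7)·(λ^2 + 15λ + 44).
The quadratic factors as (λ + 11)·(λ + 4).
Eigenvalues: -11, -7, -4.

-11, -7, -4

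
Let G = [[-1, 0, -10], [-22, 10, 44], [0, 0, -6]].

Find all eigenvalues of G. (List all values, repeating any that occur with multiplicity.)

-6, -1, 10

The characteristic polynomial is p(t) = det(tI - G).
Cofactor expansion gives p(t) = t^3 - 3t^2 - 64t - 60.
Since p(-1) = 0, t = -1 is a root.
Factor out (t + 1): p(t) = (t + 1)·(t^2 - 4t - 60).
The quadratic factors as (t + 6)·(t - 10).
Eigenvalues: -6, -1, 10.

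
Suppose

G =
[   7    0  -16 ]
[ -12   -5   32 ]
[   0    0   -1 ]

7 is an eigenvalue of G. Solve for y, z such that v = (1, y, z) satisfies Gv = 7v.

-1, 0

We need (G - 7I)v = 0.
G - 7I = [[0, 0, -16], [-12, -12, 32], [0, 0, -8]].
Row 1: (0)·1 + (0)·y + (-16)·z = 0
Row 2: (-12)·1 + (-12)·y + (32)·z = 0
Row 3: (0)·1 + (0)·y + (-8)·z = 0
Solving gives y = -1, z = 0.
Check: G·(1, -1, 0) = (7, -7, 0) = 7·(1, -1, 0).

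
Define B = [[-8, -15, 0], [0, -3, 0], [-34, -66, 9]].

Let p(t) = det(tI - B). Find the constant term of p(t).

p(t) = t^3 + 2t^2 - 75t - 216.
The constant term is -216.

-216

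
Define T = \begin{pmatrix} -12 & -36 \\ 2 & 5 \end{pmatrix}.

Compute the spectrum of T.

det(T - tI) = (-12 - t)(5 - t) - (-36)·(2) = t^2 + 7t + 12.
This factors as (t + 4)·(t + 3) = 0.
Eigenvalues: -4, -3.

-4, -3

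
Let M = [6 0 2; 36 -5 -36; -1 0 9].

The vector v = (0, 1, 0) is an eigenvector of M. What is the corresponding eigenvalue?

-5

Compute Mv: M·(0, 1, 0) = (0, -5, 0).
Since Mv = λv, compare component 2: -5 = λ·1, so λ = -5.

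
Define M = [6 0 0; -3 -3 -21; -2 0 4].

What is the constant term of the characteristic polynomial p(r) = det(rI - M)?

72

p(0) = det(0·I − M) = det(−M) = (−1)^3·det(M).
det(M) = -72, so p(0) = 72.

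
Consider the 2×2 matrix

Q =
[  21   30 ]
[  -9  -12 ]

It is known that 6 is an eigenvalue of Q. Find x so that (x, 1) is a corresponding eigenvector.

-2

We need (Q - 6I)v = 0.
Q - 6I = [[15, 30], [-9, -18]].
Row 1: (15)·x + (30)·1 = 0
Row 2: (-9)·x + (-18)·1 = 0
Solving gives x = -2.
Check: Q·(-2, 1) = (-12, 6) = 6·(-2, 1).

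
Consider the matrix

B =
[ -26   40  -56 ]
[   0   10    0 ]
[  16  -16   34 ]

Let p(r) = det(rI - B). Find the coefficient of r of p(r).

92

p(r) = r^3 - 18r^2 + 92r - 120.
The coefficient of r is 92.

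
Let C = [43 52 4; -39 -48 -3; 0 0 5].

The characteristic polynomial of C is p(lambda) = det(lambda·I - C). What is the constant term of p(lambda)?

p(lambda) = lambda^3 - 61·lambda + 180.
The constant term is 180.

180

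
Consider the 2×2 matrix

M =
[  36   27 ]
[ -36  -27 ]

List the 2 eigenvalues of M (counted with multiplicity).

det(M - μI) = (36 - μ)(-27 - μ) - (27)·(-36) = μ^2 - 9μ.
This factors as μ·(μ - 9) = 0.
Eigenvalues: 0, 9.

0, 9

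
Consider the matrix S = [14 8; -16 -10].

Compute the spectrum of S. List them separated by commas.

-2, 6

det(S - lambda·I) = (14 - lambda)(-10 - lambda) - (8)·(-16) = lambda^2 - 4·lambda - 12.
This factors as (lambda + 2)·(lambda - 6) = 0.
Eigenvalues: -2, 6.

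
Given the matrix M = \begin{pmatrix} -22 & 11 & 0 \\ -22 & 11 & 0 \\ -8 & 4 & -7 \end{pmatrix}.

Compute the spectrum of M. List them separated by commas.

-11, -7, 0

Compute the characteristic polynomial p(s) = det(sI - M).
Cofactor expansion gives p(s) = s^3 + 18s^2 + 77s.
Rational-root test: s = -7 gives p(-7) = 0.
Factor out (s + 7): p(s) = (s + 7)·(s^2 + 11s).
The quadratic factors as (s + 11)·s.
Eigenvalues: -11, -7, 0.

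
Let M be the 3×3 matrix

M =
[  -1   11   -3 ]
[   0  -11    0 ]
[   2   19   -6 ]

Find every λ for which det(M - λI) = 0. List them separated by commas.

-11, -4, -3

Set up det(lambda·I - M) = 0.
Cofactor expansion gives p(lambda) = lambda^3 + 18·lambda^2 + 89·lambda + 132.
Try lambda = -4: p(-4) = 0, so -4 is a root.
Dividing by (lambda + 4) leaves lambda^2 + 14·lambda + 33.
The quadratic factors as (lambda + 11)·(lambda + 3).
Eigenvalues: -11, -4, -3.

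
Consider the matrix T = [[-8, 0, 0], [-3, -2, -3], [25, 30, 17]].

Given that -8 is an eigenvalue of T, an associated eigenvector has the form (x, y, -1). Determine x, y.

We need (T + 8I)v = 0.
T + 8I = [[0, 0, 0], [-3, 6, -3], [25, 30, 25]].
Row 1: (0)·x + (0)·y + (0)·-1 = 0
Row 2: (-3)·x + (6)·y + (-3)·-1 = 0
Row 3: (25)·x + (30)·y + (25)·-1 = 0
Solving gives x = 1, y = 0.
Check: T·(1, 0, -1) = (-8, 0, 8) = -8·(1, 0, -1).

1, 0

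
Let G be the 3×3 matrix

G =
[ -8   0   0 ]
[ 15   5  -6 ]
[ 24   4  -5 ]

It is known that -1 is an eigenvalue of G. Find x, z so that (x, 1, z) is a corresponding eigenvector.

We need (G + 1I)v = 0.
G + 1I = [[-7, 0, 0], [15, 6, -6], [24, 4, -4]].
Row 1: (-7)·x + (0)·1 + (0)·z = 0
Row 2: (15)·x + (6)·1 + (-6)·z = 0
Row 3: (24)·x + (4)·1 + (-4)·z = 0
Solving gives x = 0, z = 1.
Check: G·(0, 1, 1) = (0, -1, -1) = -1·(0, 1, 1).

0, 1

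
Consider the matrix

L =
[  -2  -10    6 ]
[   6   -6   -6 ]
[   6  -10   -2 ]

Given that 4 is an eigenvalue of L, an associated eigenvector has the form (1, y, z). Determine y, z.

0, 1

We need (L - 4I)v = 0.
L - 4I = [[-6, -10, 6], [6, -10, -6], [6, -10, -6]].
Row 1: (-6)·1 + (-10)·y + (6)·z = 0
Row 2: (6)·1 + (-10)·y + (-6)·z = 0
Row 3: (6)·1 + (-10)·y + (-6)·z = 0
Solving gives y = 0, z = 1.
Check: L·(1, 0, 1) = (4, 0, 4) = 4·(1, 0, 1).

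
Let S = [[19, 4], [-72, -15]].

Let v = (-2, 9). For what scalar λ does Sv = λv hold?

Compute Sv: S·(-2, 9) = (-2, 9).
Since Sv = λv, compare component 1: -2 = λ·-2, so λ = 1.

1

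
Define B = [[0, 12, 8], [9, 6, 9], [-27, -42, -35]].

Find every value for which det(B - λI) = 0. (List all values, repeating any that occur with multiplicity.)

The characteristic polynomial is p(s) = det(sI - B).
Cofactor expansion gives p(s) = s^3 + 29s^2 + 276s + 864.
Rational-root test: s = -8 gives p(-8) = 0.
Dividing by (s + 8) leaves s^2 + 21s + 108.
The quadratic factors as (s + 12)·(s + 9).
Eigenvalues: -12, -9, -8.

-12, -9, -8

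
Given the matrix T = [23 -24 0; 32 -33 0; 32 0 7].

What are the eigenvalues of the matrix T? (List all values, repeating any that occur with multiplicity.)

-9, -1, 7

Set up det(sI - T) = 0.
Expanding the 3×3 determinant: p(s) = s^3 + 3s^2 - 61s - 63.
Try s = -9: p(-9) = 0, so -9 is a root.
Dividing by (s + 9) leaves s^2 - 6s - 7.
The quadratic factors as (s + 1)·(s - 7).
Eigenvalues: -9, -1, 7.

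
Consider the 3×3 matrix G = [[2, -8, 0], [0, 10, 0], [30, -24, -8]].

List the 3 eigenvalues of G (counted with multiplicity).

-8, 2, 10

Compute the characteristic polynomial p(lambda) = det(lambda·I - G).
Expanding the 3×3 determinant: p(lambda) = lambda^3 - 4·lambda^2 - 76·lambda + 160.
Try lambda = 2: p(2) = 0, so 2 is a root.
Factor out (lambda - 2): p(lambda) = (lambda - 2)·(lambda^2 - 2·lambda - 80).
The quadratic factors as (lambda + 8)·(lambda - 10).
Eigenvalues: -8, 2, 10.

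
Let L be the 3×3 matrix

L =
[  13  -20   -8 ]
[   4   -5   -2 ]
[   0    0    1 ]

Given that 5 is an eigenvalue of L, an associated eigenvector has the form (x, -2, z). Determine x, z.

We need (L - 5I)v = 0.
L - 5I = [[8, -20, -8], [4, -10, -2], [0, 0, -4]].
Row 1: (8)·x + (-20)·-2 + (-8)·z = 0
Row 2: (4)·x + (-10)·-2 + (-2)·z = 0
Row 3: (0)·x + (0)·-2 + (-4)·z = 0
Solving gives x = -5, z = 0.
Check: L·(-5, -2, 0) = (-25, -10, 0) = 5·(-5, -2, 0).

-5, 0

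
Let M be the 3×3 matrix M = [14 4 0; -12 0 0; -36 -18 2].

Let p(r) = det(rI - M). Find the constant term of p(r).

-96

p(r) = r^3 - 16r^2 + 76r - 96.
The constant term is -96.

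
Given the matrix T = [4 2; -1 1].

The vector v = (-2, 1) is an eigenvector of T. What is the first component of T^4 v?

First find the eigenvalue: Tv = (-6, 3) = 3·(-2, 1), so λ = 3.
Then T^4 v = λ^4·v = 3^4·(-2, 1) = 81·(-2, 1) = (-162, 81).

-162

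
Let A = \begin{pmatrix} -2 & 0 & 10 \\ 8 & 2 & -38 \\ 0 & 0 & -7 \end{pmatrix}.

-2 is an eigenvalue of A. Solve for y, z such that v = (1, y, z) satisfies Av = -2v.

-2, 0

We need (A + 2I)v = 0.
A + 2I = [[0, 0, 10], [8, 4, -38], [0, 0, -5]].
Row 1: (0)·1 + (0)·y + (10)·z = 0
Row 2: (8)·1 + (4)·y + (-38)·z = 0
Row 3: (0)·1 + (0)·y + (-5)·z = 0
Solving gives y = -2, z = 0.
Check: A·(1, -2, 0) = (-2, 4, 0) = -2·(1, -2, 0).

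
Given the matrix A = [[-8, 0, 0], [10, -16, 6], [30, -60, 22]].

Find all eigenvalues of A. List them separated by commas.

-8, 2, 4

Compute the characteristic polynomial p(λ) = det(λI - A).
Expanding the 3×3 determinant: p(λ) = λ^3 + 2λ^2 - 40λ + 64.
Since p(4) = 0, λ = 4 is a root.
Factor out (λ - 4): p(λ) = (λ - 4)·(λ^2 + 6λ - 16).
The quadratic factors as (λ + 8)·(λ - 2).
Eigenvalues: -8, 2, 4.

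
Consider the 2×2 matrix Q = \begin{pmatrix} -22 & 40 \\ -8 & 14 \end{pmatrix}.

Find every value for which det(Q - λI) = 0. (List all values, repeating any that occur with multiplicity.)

-6, -2

det(Q - sI) = (-22 - s)(14 - s) - (40)·(-8) = s^2 + 8s + 12.
This factors as (s + 6)·(s + 2) = 0.
Eigenvalues: -6, -2.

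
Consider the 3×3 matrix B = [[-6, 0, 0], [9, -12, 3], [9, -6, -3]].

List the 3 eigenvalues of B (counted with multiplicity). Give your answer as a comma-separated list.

-9, -6, -6

The characteristic polynomial is p(λ) = det(λI - B).
Expanding along the first row, p(λ) = λ^3 + 21λ^2 + 144λ + 324.
Rational-root test: λ = -6 gives p(-6) = 0.
Factor out (λ + 6): p(λ) = (λ + 6)·(λ^2 + 15λ + 54).
The quadratic factors as (λ + 9)·(λ + 6).
Eigenvalues: -9, -6, -6.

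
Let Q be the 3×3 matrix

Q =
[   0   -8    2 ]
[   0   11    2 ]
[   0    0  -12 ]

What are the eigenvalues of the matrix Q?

-12, 0, 11

Q is upper triangular, so its eigenvalues are the diagonal entries.
Diagonal: 0, 11, -12.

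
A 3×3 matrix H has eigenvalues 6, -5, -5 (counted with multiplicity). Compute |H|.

det(H) is the product of the eigenvalues: (6) · (-5) · (-5) = 150.

150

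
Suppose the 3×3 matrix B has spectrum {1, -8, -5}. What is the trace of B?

-12

trace(B) is the sum of the eigenvalues: (1) + (-8) + (-5) = -12.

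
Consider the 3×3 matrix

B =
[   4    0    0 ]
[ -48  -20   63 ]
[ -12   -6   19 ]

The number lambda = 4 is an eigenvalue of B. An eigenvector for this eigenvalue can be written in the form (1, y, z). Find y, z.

We need (B - 4I)v = 0.
B - 4I = [[0, 0, 0], [-48, -24, 63], [-12, -6, 15]].
Row 1: (0)·1 + (0)·y + (0)·z = 0
Row 2: (-48)·1 + (-24)·y + (63)·z = 0
Row 3: (-12)·1 + (-6)·y + (15)·z = 0
Solving gives y = -2, z = 0.
Check: B·(1, -2, 0) = (4, -8, 0) = 4·(1, -2, 0).

-2, 0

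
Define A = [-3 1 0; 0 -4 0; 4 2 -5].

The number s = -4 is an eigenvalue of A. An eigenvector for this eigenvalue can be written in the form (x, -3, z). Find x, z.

3, 6

We need (A + 4I)v = 0.
A + 4I = [[1, 1, 0], [0, 0, 0], [4, 2, -1]].
Row 1: (1)·x + (1)·-3 + (0)·z = 0
Row 2: (0)·x + (0)·-3 + (0)·z = 0
Row 3: (4)·x + (2)·-3 + (-1)·z = 0
Solving gives x = 3, z = 6.
Check: A·(3, -3, 6) = (-12, 12, -24) = -4·(3, -3, 6).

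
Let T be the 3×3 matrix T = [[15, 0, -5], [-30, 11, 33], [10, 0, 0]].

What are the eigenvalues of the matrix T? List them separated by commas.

The characteristic polynomial is p(t) = det(tI - T).
Expanding the 3×3 determinant: p(t) = t^3 - 26t^2 + 215t - 550.
Since p(5) = 0, t = 5 is a root.
Dividing by (t - 5) leaves t^2 - 21t + 110.
The quadratic factors as (t - 10)·(t - 11).
Eigenvalues: 5, 10, 11.

5, 10, 11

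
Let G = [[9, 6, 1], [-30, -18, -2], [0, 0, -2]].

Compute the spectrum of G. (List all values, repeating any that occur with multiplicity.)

The characteristic polynomial is p(t) = det(tI - G).
Cofactor expansion gives p(t) = t^3 + 11t^2 + 36t + 36.
Rational-root test: t = -2 gives p(-2) = 0.
Dividing by (t + 2) leaves t^2 + 9t + 18.
The quadratic factors as (t + 6)·(t + 3).
Eigenvalues: -6, -3, -2.

-6, -3, -2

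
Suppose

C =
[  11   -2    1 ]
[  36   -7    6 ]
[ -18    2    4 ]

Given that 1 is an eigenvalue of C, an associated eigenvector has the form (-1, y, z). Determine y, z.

-6, -2

We need (C - 1I)v = 0.
C - 1I = [[10, -2, 1], [36, -8, 6], [-18, 2, 3]].
Row 1: (10)·-1 + (-2)·y + (1)·z = 0
Row 2: (36)·-1 + (-8)·y + (6)·z = 0
Row 3: (-18)·-1 + (2)·y + (3)·z = 0
Solving gives y = -6, z = -2.
Check: C·(-1, -6, -2) = (-1, -6, -2) = 1·(-1, -6, -2).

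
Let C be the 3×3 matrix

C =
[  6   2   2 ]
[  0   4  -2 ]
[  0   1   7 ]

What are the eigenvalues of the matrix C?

The characteristic polynomial is p(s) = det(sI - C).
Expanding along the first row, p(s) = s^3 - 17s^2 + 96s - 180.
Since p(5) = 0, s = 5 is a root.
Dividing by (s - 5) leaves s^2 - 12s + 36.
The quadratic factor is (s - 6)^2.
Eigenvalues: 5, 6, 6.

5, 6, 6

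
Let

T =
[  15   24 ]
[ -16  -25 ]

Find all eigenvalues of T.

det(T - lambda·I) = (15 - lambda)(-25 - lambda) - (24)·(-16) = lambda^2 + 10·lambda + 9.
This factors as (lambda + 9)·(lambda + 1) = 0.
Eigenvalues: -9, -1.

-9, -1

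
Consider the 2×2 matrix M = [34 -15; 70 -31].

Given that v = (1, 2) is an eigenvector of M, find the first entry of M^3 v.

First find the eigenvalue: Mv = (4, 8) = 4·(1, 2), so λ = 4.
Then M^3 v = λ^3·v = 4^3·(1, 2) = 64·(1, 2) = (64, 128).

64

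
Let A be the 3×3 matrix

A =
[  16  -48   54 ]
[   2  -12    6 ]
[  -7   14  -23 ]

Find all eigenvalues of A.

Set up det(tI - A) = 0.
Expanding the 3×3 determinant: p(t) = t^3 + 19t^2 + 106t + 144.
Since p(-8) = 0, t = -8 is a root.
Factor out (t + 8): p(t) = (t + 8)·(t^2 + 11t + 18).
The quadratic factors as (t + 9)·(t + 2).
Eigenvalues: -9, -8, -2.

-9, -8, -2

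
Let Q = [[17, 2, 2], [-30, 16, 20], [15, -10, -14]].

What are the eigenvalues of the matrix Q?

The characteristic polynomial is p(r) = det(rI - Q).
Expanding the 3×3 determinant: p(r) = r^3 - 19r^2 + 40r + 528.
Since p(12) = 0, r = 12 is a root.
Dividing by (r - 12) leaves r^2 - 7r - 44.
The quadratic factors as (r + 4)·(r - 11).
Eigenvalues: -4, 11, 12.

-4, 11, 12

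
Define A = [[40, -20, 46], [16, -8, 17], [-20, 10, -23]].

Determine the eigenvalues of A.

Compute the characteristic polynomial p(s) = det(sI - A).
Cofactor expansion gives p(s) = s^3 - 9s^2 + 14s.
Rational-root test: s = 0 gives p(0) = 0.
Factor out s: p(s) = s·(s^2 - 9s + 14).
The quadratic factors as (s - 2)·(s - 7).
Eigenvalues: 0, 2, 7.

0, 2, 7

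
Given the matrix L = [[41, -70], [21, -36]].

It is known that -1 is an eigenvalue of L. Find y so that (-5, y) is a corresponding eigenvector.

-3

We need (L + 1I)v = 0.
L + 1I = [[42, -70], [21, -35]].
Row 1: (42)·-5 + (-70)·y = 0
Row 2: (21)·-5 + (-35)·y = 0
Solving gives y = -3.
Check: L·(-5, -3) = (5, 3) = -1·(-5, -3).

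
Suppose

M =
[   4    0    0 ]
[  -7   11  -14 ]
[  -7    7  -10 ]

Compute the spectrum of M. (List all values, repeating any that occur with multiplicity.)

The characteristic polynomial is p(r) = det(rI - M).
Cofactor expansion gives p(r) = r^3 - 5r^2 - 8r + 48.
Rational-root test: r = 4 gives p(4) = 0.
Factor out (r - 4): p(r) = (r - 4)·(r^2 - r - 12).
The quadratic factors as (r + 3)·(r - 4).
Eigenvalues: -3, 4, 4.

-3, 4, 4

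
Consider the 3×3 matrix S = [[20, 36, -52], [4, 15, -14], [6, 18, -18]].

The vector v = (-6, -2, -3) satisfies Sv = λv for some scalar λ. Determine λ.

Compute Sv: S·(-6, -2, -3) = (-36, -12, -18).
Since Sv = λv, compare component 1: -36 = λ·-6, so λ = 6.

6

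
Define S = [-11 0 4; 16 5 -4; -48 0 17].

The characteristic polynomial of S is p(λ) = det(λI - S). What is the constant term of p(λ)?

-25

p(λ) = λ^3 - 11λ^2 + 35λ - 25.
The constant term is -25.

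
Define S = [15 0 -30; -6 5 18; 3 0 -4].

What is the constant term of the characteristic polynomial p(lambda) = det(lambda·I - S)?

p(0) = det(0·I − S) = det(−S) = (−1)^3·det(S).
det(S) = 150, so p(0) = -150.

-150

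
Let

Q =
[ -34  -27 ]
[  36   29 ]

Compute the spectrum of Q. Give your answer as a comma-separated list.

det(Q - μI) = (-34 - μ)(29 - μ) - (-27)·(36) = μ^2 + 5μ - 14.
This factors as (μ + 7)·(μ - 2) = 0.
Eigenvalues: -7, 2.

-7, 2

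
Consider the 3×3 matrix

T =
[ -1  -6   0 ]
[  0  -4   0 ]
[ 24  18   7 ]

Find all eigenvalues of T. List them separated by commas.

-4, -1, 7

Set up det(lambda·I - T) = 0.
Expanding along the first row, p(lambda) = lambda^3 - 2·lambda^2 - 31·lambda - 28.
Rational-root test: lambda = -1 gives p(-1) = 0.
Factor out (lambda + 1): p(lambda) = (lambda + 1)·(lambda^2 - 3·lambda - 28).
The quadratic factors as (lambda + 4)·(lambda - 7).
Eigenvalues: -4, -1, 7.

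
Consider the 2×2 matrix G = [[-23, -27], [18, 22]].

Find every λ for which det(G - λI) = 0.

det(G - tI) = (-23 - t)(22 - t) - (-27)·(18) = t^2 + t - 20.
This factors as (t + 5)·(t - 4) = 0.
Eigenvalues: -5, 4.

-5, 4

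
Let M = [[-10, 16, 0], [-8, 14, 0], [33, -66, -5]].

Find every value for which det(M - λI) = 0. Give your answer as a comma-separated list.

The characteristic polynomial is p(μ) = det(μI - M).
Expanding the 3×3 determinant: p(μ) = μ^3 + μ^2 - 32μ - 60.
Rational-root test: μ = -2 gives p(-2) = 0.
Dividing by (μ + 2) leaves μ^2 - μ - 30.
The quadratic factors as (μ + 5)·(μ - 6).
Eigenvalues: -5, -2, 6.

-5, -2, 6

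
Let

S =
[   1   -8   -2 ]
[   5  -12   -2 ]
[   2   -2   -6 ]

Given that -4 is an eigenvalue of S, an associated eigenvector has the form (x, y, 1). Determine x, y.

2, 1

We need (S + 4I)v = 0.
S + 4I = [[5, -8, -2], [5, -8, -2], [2, -2, -2]].
Row 1: (5)·x + (-8)·y + (-2)·1 = 0
Row 2: (5)·x + (-8)·y + (-2)·1 = 0
Row 3: (2)·x + (-2)·y + (-2)·1 = 0
Solving gives x = 2, y = 1.
Check: S·(2, 1, 1) = (-8, -4, -4) = -4·(2, 1, 1).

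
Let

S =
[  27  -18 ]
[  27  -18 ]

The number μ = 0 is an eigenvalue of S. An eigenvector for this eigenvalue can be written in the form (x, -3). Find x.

-2

We need (S)v = 0.
S = [[27, -18], [27, -18]].
Row 1: (27)·x + (-18)·-3 = 0
Row 2: (27)·x + (-18)·-3 = 0
Solving gives x = -2.
Check: S·(-2, -3) = (0, 0) = 0·(-2, -3).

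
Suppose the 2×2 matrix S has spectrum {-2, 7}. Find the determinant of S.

det(S) is the product of the eigenvalues: (-2) · (7) = -14.

-14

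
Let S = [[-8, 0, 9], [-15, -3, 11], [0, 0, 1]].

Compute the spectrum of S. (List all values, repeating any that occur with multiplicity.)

The characteristic polynomial is p(r) = det(rI - S).
Expanding along the first row, p(r) = r^3 + 10r^2 + 13r - 24.
Since p(1) = 0, r = 1 is a root.
Factor out (r - 1): p(r) = (r - 1)·(r^2 + 11r + 24).
The quadratic factors as (r + 8)·(r + 3).
Eigenvalues: -8, -3, 1.

-8, -3, 1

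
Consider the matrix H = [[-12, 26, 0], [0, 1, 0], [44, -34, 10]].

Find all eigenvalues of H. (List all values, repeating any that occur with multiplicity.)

Compute the characteristic polynomial p(s) = det(sI - H).
Expanding the 3×3 determinant: p(s) = s^3 + s^2 - 122s + 120.
Rational-root test: s = -12 gives p(-12) = 0.
Dividing by (s + 12) leaves s^2 - 11s + 10.
The quadratic factors as (s - 1)·(s - 10).
Eigenvalues: -12, 1, 10.

-12, 1, 10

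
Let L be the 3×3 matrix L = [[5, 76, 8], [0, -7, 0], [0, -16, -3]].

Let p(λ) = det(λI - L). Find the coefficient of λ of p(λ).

-29

p(λ) = λ^3 + 5λ^2 - 29λ - 105.
The coefficient of λ is -29.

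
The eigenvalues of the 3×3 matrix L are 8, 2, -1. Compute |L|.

-16

det(L) is the product of the eigenvalues: (8) · (2) · (-1) = -16.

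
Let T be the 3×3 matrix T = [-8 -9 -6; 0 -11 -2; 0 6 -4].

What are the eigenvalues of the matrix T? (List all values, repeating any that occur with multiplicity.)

-8, -8, -7

Compute the characteristic polynomial p(λ) = det(λI - T).
Cofactor expansion gives p(λ) = λ^3 + 23λ^2 + 176λ + 448.
Since p(-7) = 0, λ = -7 is a root.
Factor out (λ + 7): p(λ) = (λ + 7)·(λ^2 + 16λ + 64).
The quadratic factor is (λ + 8)^2.
Eigenvalues: -8, -8, -7.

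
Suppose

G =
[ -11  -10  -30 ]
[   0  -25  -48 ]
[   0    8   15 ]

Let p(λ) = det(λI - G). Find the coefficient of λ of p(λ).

p(λ) = λ^3 + 21λ^2 + 119λ + 99.
The coefficient of λ is 119.

119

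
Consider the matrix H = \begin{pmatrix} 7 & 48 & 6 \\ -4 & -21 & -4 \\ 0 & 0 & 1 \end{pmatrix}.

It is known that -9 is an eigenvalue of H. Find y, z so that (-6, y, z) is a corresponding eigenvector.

2, 0

We need (H + 9I)v = 0.
H + 9I = [[16, 48, 6], [-4, -12, -4], [0, 0, 10]].
Row 1: (16)·-6 + (48)·y + (6)·z = 0
Row 2: (-4)·-6 + (-12)·y + (-4)·z = 0
Row 3: (0)·-6 + (0)·y + (10)·z = 0
Solving gives y = 2, z = 0.
Check: H·(-6, 2, 0) = (54, -18, 0) = -9·(-6, 2, 0).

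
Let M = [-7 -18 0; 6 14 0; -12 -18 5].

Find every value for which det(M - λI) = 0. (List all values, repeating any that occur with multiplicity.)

2, 5, 5

Set up det(rI - M) = 0.
Expanding the 3×3 determinant: p(r) = r^3 - 12r^2 + 45r - 50.
Since p(2) = 0, r = 2 is a root.
Factor out (r - 2): p(r) = (r - 2)·(r^2 - 10r + 25).
The quadratic factor is (r - 5)^2.
Eigenvalues: 2, 5, 5.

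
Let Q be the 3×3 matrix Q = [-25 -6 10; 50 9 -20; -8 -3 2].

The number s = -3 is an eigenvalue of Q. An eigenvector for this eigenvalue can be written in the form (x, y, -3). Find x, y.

0, -5

We need (Q + 3I)v = 0.
Q + 3I = [[-22, -6, 10], [50, 12, -20], [-8, -3, 5]].
Row 1: (-22)·x + (-6)·y + (10)·-3 = 0
Row 2: (50)·x + (12)·y + (-20)·-3 = 0
Row 3: (-8)·x + (-3)·y + (5)·-3 = 0
Solving gives x = 0, y = -5.
Check: Q·(0, -5, -3) = (0, 15, 9) = -3·(0, -5, -3).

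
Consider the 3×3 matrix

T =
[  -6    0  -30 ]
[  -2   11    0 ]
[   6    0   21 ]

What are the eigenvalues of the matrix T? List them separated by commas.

6, 9, 11

The characteristic polynomial is p(λ) = det(λI - T).
Cofactor expansion gives p(λ) = λ^3 - 26λ^2 + 219λ - 594.
Since p(9) = 0, λ = 9 is a root.
Factor out (λ - 9): p(λ) = (λ - 9)·(λ^2 - 17λ + 66).
The quadratic factors as (λ - 6)·(λ - 11).
Eigenvalues: 6, 9, 11.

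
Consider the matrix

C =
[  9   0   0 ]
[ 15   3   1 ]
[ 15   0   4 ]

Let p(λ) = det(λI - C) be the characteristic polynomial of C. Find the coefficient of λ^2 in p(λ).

-16

The coefficient of λ^2 of det(λI - C) is −trace(C).
trace(C) = (9) + (3) + (4) = 16, so the coefficient is -16.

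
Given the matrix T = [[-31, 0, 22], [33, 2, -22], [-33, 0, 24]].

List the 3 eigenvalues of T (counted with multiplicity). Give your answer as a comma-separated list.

The characteristic polynomial is p(μ) = det(μI - T).
Expanding along the first row, p(μ) = μ^3 + 5μ^2 - 32μ + 36.
Since p(-9) = 0, μ = -9 is a root.
Factor out (μ + 9): p(μ) = (μ + 9)·(μ^2 - 4μ + 4).
The quadratic factor is (μ - 2)^2.
Eigenvalues: -9, 2, 2.

-9, 2, 2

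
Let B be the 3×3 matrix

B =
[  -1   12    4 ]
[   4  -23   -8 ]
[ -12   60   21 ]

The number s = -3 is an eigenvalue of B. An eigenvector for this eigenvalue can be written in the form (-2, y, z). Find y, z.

4, -11

We need (B + 3I)v = 0.
B + 3I = [[2, 12, 4], [4, -20, -8], [-12, 60, 24]].
Row 1: (2)·-2 + (12)·y + (4)·z = 0
Row 2: (4)·-2 + (-20)·y + (-8)·z = 0
Row 3: (-12)·-2 + (60)·y + (24)·z = 0
Solving gives y = 4, z = -11.
Check: B·(-2, 4, -11) = (6, -12, 33) = -3·(-2, 4, -11).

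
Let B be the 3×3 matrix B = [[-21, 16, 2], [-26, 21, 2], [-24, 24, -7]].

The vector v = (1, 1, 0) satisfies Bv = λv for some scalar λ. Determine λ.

Compute Bv: B·(1, 1, 0) = (-5, -5, 0).
Since Bv = λv, compare component 1: -5 = λ·1, so λ = -5.

-5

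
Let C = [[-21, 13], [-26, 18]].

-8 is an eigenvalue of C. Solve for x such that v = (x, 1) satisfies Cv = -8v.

We need (C + 8I)v = 0.
C + 8I = [[-13, 13], [-26, 26]].
Row 1: (-13)·x + (13)·1 = 0
Row 2: (-26)·x + (26)·1 = 0
Solving gives x = 1.
Check: C·(1, 1) = (-8, -8) = -8·(1, 1).

1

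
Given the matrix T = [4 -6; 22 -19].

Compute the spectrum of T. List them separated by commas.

-8, -7

det(T - λI) = (4 - λ)(-19 - λ) - (-6)·(22) = λ^2 + 15λ + 56.
This factors as (λ + 8)·(λ + 7) = 0.
Eigenvalues: -8, -7.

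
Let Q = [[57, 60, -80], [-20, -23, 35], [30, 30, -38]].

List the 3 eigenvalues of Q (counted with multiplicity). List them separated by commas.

Set up det(lambda·I - Q) = 0.
Cofactor expansion gives p(lambda) = lambda^3 + 4·lambda^2 - 53·lambda - 168.
Try lambda = -8: p(-8) = 0, so -8 is a root.
Dividing by (lambda + 8) leaves lambda^2 - 4·lambda - 21.
The quadratic factors as (lambda + 3)·(lambda - 7).
Eigenvalues: -8, -3, 7.

-8, -3, 7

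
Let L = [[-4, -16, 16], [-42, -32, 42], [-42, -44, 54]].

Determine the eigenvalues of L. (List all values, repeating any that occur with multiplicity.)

Compute the characteristic polynomial p(r) = det(rI - L).
Cofactor expansion gives p(r) = r^3 - 18r^2 + 32r + 480.
Try r = -4: p(-4) = 0, so -4 is a root.
Factor out (r + 4): p(r) = (r + 4)·(r^2 - 22r + 120).
The quadratic factors as (r - 10)·(r - 12).
Eigenvalues: -4, 10, 12.

-4, 10, 12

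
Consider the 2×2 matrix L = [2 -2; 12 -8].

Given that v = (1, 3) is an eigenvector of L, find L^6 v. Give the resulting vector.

First find the eigenvalue: Lv = (-4, -12) = -4·(1, 3), so λ = -4.
Then L^6 v = λ^6·v = (-4)^6·(1, 3) = 4096·(1, 3) = (4096, 12288).

(4096, 12288)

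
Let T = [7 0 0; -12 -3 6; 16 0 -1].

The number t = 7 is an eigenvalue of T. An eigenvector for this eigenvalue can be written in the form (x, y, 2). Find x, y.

1, 0

We need (T - 7I)v = 0.
T - 7I = [[0, 0, 0], [-12, -10, 6], [16, 0, -8]].
Row 1: (0)·x + (0)·y + (0)·2 = 0
Row 2: (-12)·x + (-10)·y + (6)·2 = 0
Row 3: (16)·x + (0)·y + (-8)·2 = 0
Solving gives x = 1, y = 0.
Check: T·(1, 0, 2) = (7, 0, 14) = 7·(1, 0, 2).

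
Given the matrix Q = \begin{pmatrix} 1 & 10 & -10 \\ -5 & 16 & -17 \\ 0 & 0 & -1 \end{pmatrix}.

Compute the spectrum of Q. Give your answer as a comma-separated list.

-1, 6, 11

Set up det(rI - Q) = 0.
Cofactor expansion gives p(r) = r^3 - 16r^2 + 49r + 66.
Since p(6) = 0, r = 6 is a root.
Factor out (r - 6): p(r) = (r - 6)·(r^2 - 10r - 11).
The quadratic factors as (r + 1)·(r - 11).
Eigenvalues: -1, 6, 11.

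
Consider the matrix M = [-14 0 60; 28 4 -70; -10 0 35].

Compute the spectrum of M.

Compute the characteristic polynomial p(λ) = det(λI - M).
Expanding along the first row, p(λ) = λ^3 - 25λ^2 + 194λ - 440.
Try λ = 11: p(11) = 0, so 11 is a root.
Dividing by (λ - 11) leaves λ^2 - 14λ + 40.
The quadratic factors as (λ - 4)·(λ - 10).
Eigenvalues: 4, 10, 11.

4, 10, 11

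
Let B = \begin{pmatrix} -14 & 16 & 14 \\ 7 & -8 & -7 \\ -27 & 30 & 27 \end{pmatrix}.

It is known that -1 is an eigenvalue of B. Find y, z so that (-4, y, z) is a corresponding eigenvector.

2, -6

We need (B + 1I)v = 0.
B + 1I = [[-13, 16, 14], [7, -7, -7], [-27, 30, 28]].
Row 1: (-13)·-4 + (16)·y + (14)·z = 0
Row 2: (7)·-4 + (-7)·y + (-7)·z = 0
Row 3: (-27)·-4 + (30)·y + (28)·z = 0
Solving gives y = 2, z = -6.
Check: B·(-4, 2, -6) = (4, -2, 6) = -1·(-4, 2, -6).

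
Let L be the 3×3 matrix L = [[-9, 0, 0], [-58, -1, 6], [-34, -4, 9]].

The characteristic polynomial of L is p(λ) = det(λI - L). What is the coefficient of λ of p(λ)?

-57

p(λ) = λ^3 + λ^2 - 57λ + 135.
The coefficient of λ is -57.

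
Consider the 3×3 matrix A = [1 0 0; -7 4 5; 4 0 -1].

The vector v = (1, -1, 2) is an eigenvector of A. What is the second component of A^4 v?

First find the eigenvalue: Av = (1, -1, 2) = 1·(1, -1, 2), so λ = 1.
Then A^4 v = λ^4·v = 1^4·(1, -1, 2) = 1·(1, -1, 2) = (1, -1, 2).

-1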